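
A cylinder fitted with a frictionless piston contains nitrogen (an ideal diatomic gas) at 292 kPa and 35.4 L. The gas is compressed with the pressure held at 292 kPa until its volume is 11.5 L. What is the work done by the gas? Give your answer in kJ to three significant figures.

Isobaric: W = P ΔV.
W = (292 kPa)(11.5 − 35.4 L) = (292)(-23.9) = -6979 J.

W ≈ -6.98 kJ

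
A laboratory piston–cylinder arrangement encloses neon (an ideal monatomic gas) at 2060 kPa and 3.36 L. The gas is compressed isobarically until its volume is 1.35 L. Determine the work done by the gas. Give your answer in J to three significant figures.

Isobaric: W = P ΔV.
W = (2060 kPa)(1.35 − 3.36 L) = (2060)(-2.01) = -4141 J.

W ≈ -4140 J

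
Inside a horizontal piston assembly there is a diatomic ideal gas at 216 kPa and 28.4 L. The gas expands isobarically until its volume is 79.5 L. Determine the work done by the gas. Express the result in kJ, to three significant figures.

Isobaric: W = P ΔV.
W = (216 kPa)(79.5 − 28.4 L) = (216)(51.1) = 11038 J.

W ≈ 11.0 kJ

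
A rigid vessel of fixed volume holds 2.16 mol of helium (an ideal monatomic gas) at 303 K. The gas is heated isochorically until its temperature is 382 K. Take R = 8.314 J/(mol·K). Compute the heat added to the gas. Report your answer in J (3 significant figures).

Q ≈ 2130 J

Constant volume ⇒ W = 0, so Q = ΔU = nCᵥΔT with Cᵥ = 3R/2 = 12.47 J/(mol·K).
ΔU = (2.16)(12.47)(382 − 303) = 2128 J.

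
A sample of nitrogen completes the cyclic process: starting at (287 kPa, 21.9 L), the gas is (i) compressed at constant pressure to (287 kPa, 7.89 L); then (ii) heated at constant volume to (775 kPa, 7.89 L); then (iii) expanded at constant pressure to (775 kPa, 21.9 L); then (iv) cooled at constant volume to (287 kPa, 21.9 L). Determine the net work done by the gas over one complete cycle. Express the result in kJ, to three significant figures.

W_net ≈ 6.84 kJ

Constant-volume legs do no work.
W(i) = (287)(7.89 − 21.9) = -4021 J; W(iii) = (775)(21.9 − 7.89) = 10858 J.
W_net = -4021 + 10858 = 6837 J (the clockwise enclosed area).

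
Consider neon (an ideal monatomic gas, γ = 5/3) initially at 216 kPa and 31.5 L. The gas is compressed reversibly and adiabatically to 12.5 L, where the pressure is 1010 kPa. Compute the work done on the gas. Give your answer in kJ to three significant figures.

Adiabatic: W = (P₁V₁ − P₂V₂)/(γ − 1) with γ = 5/3.
P₁V₁ = 6804 J, P₂V₂ = 12625 J.
W = (6804 − 12625) / 0.6667 = -8731 J.
Work on gas = −W_by = 8731 J.

W ≈ 8.73 kJ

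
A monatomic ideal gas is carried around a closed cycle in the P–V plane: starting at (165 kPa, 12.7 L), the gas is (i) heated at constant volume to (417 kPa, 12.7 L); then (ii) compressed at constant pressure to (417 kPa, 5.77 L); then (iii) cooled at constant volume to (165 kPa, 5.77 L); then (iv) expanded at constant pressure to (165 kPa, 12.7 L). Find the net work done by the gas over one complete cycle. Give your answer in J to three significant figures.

Constant-volume legs do no work.
W(ii) = (417)(5.77 − 12.7) = -2890 J; W(iv) = (165)(12.7 − 5.77) = 1143 J.
W_net = -2890 + 1143 = -1746 J (the counter-clockwise enclosed area).

W_net ≈ -1750 J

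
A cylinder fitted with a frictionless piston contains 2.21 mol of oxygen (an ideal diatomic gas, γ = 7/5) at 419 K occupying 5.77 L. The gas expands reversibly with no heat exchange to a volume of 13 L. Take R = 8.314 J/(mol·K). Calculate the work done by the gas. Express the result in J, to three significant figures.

W ≈ 5340 J

Adiabatic: TV^(γ−1) = const with γ = 7/5.
T₂ = T₁ (V₁/V₂)^(γ−1) = 419 × (5.77/13)^0.4 = 419 × 0.7226 = 302.8 K.
W_by = nCᵥ(T₁ − T₂) = (2.21)(20.79)(419 − 302.8) = 5339 J.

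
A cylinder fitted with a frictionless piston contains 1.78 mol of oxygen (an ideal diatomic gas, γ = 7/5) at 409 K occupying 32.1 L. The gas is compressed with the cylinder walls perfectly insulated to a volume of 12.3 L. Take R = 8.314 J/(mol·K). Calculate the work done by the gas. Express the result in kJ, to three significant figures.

W ≈ -7.08 kJ

Adiabatic: TV^(γ−1) = const with γ = 7/5.
T₂ = T₁ (V₁/V₂)^(γ−1) = 409 × (32.1/12.3)^0.4 = 409 × 1.468 = 600.3 K.
W_by = nCᵥ(T₁ − T₂) = (1.78)(20.79)(409 − 600.3) = -7077 J.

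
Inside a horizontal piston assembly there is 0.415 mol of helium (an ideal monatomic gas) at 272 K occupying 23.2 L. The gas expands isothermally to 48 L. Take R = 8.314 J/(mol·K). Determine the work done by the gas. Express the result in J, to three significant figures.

W ≈ 682 J

Isothermal: W = nRT ln(V₂/V₁).
W = (0.415)(8.314)(272) × ln(48/23.2)
  = 938.5 × 0.727
W_by_gas = 682.3 J.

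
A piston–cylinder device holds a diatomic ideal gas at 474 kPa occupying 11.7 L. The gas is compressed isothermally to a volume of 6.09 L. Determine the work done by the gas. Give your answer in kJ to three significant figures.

W ≈ -3.62 kJ

Isothermal: W = nRT ln(V₂/V₁) = P₁V₁ ln(V₂/V₁).
P₁V₁ = (474 kPa)(11.7 L) = 5546 J.
W = 5546 × ln(6.09/11.7) = 5546 × -0.6529
W_by_gas = -3621 J.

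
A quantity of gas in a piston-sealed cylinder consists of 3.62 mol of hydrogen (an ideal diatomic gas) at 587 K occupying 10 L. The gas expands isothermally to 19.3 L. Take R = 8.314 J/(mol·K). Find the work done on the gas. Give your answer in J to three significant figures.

W ≈ -11600 J

Isothermal: W = nRT ln(V₂/V₁).
W = (3.62)(8.314)(587) × ln(19.3/10)
  = 17667 × 0.6575
W_by_gas = 11616 J; work on gas = −W_by = -11616 J.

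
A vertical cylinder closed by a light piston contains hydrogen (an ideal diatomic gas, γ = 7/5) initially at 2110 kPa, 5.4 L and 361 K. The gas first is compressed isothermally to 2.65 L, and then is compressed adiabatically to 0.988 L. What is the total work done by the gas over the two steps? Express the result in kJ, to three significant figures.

W_total ≈ -21.9 kJ

Step 1 (isothermal): W = P₁V₁ ln(V₂/V₁) = (11394) ln(2.65/5.4) = -8111 J.
After step 1: P = 4300 kPa, V = 2.65 L, T = 361 K.
Step 2 (adiabatic): W = (P₁V₁ − P₂V₂)/(γ−1) = (11394 − 16907)/0.4 = -13783 J.
W_total = -8111 − 13783 = -21894 J.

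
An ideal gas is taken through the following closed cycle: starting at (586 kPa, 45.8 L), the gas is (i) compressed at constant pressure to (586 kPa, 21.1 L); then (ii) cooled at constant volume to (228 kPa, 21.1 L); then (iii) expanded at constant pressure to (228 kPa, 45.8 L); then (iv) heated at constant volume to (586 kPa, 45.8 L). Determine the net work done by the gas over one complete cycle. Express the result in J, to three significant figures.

Constant-volume legs do no work.
W(i) = (586)(21.1 − 45.8) = -14474 J; W(iii) = (228)(45.8 − 21.1) = 5632 J.
W_net = -14474 + 5632 = -8843 J (the counter-clockwise enclosed area).

W_net ≈ -8840 J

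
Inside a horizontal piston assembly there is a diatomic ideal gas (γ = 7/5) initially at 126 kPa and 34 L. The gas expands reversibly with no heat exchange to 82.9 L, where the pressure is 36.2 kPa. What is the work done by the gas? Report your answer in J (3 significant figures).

Adiabatic: W = (P₁V₁ − P₂V₂)/(γ − 1) with γ = 7/5.
P₁V₁ = 4284 J, P₂V₂ = 3001 J.
W = (4284 − 3001) / 0.4 = 3208 J.

W ≈ 3210 J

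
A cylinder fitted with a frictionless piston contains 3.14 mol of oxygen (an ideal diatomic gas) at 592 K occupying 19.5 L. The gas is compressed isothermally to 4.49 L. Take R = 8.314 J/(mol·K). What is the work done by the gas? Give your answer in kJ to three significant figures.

Isothermal: W = nRT ln(V₂/V₁).
W = (3.14)(8.314)(592) × ln(4.49/19.5)
  = 15455 × -1.469
W_by_gas = -22696 J.

W ≈ -22.7 kJ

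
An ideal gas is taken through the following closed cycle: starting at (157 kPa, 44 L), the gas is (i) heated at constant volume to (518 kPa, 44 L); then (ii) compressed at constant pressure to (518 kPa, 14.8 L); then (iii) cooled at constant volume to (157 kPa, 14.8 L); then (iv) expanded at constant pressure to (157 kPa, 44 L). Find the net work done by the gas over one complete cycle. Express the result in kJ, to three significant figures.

W_net ≈ -10.5 kJ

Constant-volume legs do no work.
W(ii) = (518)(14.8 − 44) = -15126 J; W(iv) = (157)(44 − 14.8) = 4584 J.
W_net = -15126 + 4584 = -10541 J (the counter-clockwise enclosed area).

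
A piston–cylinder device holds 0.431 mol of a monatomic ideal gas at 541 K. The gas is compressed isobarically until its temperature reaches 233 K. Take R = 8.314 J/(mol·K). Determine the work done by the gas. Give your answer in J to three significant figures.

Isobaric: W = P ΔV = nR ΔT.
W = (0.431)(8.314)(233 − 541) = -1104 J.

W ≈ -1100 J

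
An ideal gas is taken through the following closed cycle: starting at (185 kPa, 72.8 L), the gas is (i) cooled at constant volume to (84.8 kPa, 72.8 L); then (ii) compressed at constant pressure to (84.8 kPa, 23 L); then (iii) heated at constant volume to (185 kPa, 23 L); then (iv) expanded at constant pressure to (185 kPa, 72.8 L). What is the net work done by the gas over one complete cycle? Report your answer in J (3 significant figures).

W_net ≈ 4990 J

Constant-volume legs do no work.
W(ii) = (84.8)(23 − 72.8) = -4223 J; W(iv) = (185)(72.8 − 23) = 9213 J.
W_net = -4223 + 9213 = 4990 J (the clockwise enclosed area).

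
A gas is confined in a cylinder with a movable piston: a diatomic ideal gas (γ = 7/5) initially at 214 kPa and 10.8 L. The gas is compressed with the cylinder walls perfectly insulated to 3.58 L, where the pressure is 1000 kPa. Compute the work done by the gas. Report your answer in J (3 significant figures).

Adiabatic: W = (P₁V₁ − P₂V₂)/(γ − 1) with γ = 7/5.
P₁V₁ = 2311 J, P₂V₂ = 3580 J.
W = (2311 − 3580) / 0.4 = -3172 J.

W ≈ -3170 J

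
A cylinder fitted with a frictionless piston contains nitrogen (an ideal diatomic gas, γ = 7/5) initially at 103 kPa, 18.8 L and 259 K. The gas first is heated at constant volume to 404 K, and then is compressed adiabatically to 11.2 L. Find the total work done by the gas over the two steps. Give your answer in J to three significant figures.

Step 1 (isochoric): W = 0 (constant volume).
After step 1: P = 160.7 kPa (V unchanged).
Step 2 (adiabatic): W = (P₁V₁ − P₂V₂)/(γ−1) = (3020 − 3716)/0.4 = -1738 J.
W_total = 0 − 1738 = -1738 J.

W_total ≈ -1740 J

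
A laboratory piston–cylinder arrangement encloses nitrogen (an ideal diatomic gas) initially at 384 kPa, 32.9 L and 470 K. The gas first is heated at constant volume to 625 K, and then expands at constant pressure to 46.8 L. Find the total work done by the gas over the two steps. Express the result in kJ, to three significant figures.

Step 1 (isochoric): W = 0 (constant volume).
After step 1: P = 510.6 kPa (V unchanged).
Step 2 (isobaric): W = PΔV = (510.6 kPa)(46.8 − 32.9 L) = 7098 J.
W_total = 0 + 7098 = 7098 J.

W_total ≈ 7.10 kJ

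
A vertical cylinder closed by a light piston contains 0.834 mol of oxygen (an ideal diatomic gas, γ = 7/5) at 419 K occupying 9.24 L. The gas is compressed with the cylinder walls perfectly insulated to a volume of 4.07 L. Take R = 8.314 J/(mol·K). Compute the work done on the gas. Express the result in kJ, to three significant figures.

Adiabatic: TV^(γ−1) = const with γ = 7/5.
T₂ = T₁ (V₁/V₂)^(γ−1) = 419 × (9.24/4.07)^0.4 = 419 × 1.388 = 581.6 K.
W_by = nCᵥ(T₁ − T₂) = (0.834)(20.79)(419 − 581.6) = -2819 J.
Work on gas = −W_by = 2819 J.

W ≈ 2.82 kJ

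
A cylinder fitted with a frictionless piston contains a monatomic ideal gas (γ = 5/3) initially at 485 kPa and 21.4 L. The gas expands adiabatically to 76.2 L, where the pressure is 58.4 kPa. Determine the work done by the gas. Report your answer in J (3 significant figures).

W ≈ 8890 J

Adiabatic: W = (P₁V₁ − P₂V₂)/(γ − 1) with γ = 5/3.
P₁V₁ = 10379 J, P₂V₂ = 4450 J.
W = (10379 − 4450) / 0.6667 = 8893 J.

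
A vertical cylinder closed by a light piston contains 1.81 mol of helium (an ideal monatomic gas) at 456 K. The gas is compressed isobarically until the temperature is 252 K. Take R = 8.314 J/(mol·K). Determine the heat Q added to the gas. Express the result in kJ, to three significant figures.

Isobaric: W = nRΔT = (1.81)(8.314)(-204) = -3070 J.
ΔU = nCᵥΔT with Cᵥ = 3R/2: ΔU = (1.81)(12.47)(-204) = -4605 J.
Q = ΔU + W = -4605 − 3070 = -7675 J.

Q ≈ -7.67 kJ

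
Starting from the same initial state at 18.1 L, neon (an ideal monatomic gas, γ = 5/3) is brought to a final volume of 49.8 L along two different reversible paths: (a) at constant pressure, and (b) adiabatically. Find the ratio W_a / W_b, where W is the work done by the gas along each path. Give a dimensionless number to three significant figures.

W_a / W_b ≈ 2.38

Path (a) isobaric: W = P₁(V₂ − V₁) → W_a/(P₁V₁) = 1.751.
Path (b) adiabatic: W = P₁V₁(1 − (V₁/V₂)^(γ−1))/(γ−1) → W_b/(P₁V₁) = 0.7361.
W_a / W_b = 1.751 / 0.7361 = 2.379.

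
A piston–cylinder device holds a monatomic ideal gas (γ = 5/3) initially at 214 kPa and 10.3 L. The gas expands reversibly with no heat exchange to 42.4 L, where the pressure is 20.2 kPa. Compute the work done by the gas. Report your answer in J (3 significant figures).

W ≈ 2020 J

Adiabatic: W = (P₁V₁ − P₂V₂)/(γ − 1) with γ = 5/3.
P₁V₁ = 2204 J, P₂V₂ = 856.5 J.
W = (2204 − 856.5) / 0.6667 = 2022 J.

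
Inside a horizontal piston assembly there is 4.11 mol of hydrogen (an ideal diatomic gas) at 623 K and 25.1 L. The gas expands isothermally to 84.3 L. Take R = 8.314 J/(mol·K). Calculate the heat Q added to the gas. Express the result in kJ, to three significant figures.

Isothermal ⇒ ΔU = 0, so Q = W = nRT ln(V₂/V₁).
Q = (4.11)(8.314)(623) ln(84.3/25.1) = 21288 × 1.212 = 25791 J.

Q ≈ 25.8 kJ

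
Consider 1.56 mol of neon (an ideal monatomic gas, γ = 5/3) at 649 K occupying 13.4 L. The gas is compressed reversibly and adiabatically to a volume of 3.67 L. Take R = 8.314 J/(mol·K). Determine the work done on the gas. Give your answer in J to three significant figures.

Adiabatic: TV^(γ−1) = const with γ = 5/3.
T₂ = T₁ (V₁/V₂)^(γ−1) = 649 × (13.4/3.67)^0.667 = 649 × 2.371 = 1539 K.
W_by = nCᵥ(T₁ − T₂) = (1.56)(12.47)(649 − 1539) = -17312 J.
Work on gas = −W_by = 17312 J.

W ≈ 17300 J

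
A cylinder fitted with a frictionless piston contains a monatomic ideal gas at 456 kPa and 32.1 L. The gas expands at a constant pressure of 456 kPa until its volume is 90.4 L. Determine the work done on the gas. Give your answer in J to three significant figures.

Isobaric: W = P ΔV.
W = (456 kPa)(90.4 − 32.1 L) = (456)(58.3) = 26585 J.
Work on gas = −W_by = -26585 J.

W ≈ -26600 J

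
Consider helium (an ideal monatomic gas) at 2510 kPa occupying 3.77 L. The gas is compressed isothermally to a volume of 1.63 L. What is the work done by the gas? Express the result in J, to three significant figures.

W ≈ -7930 J

Isothermal: W = nRT ln(V₂/V₁) = P₁V₁ ln(V₂/V₁).
P₁V₁ = (2510 kPa)(3.77 L) = 9463 J.
W = 9463 × ln(1.63/3.77) = 9463 × -0.8385
W_by_gas = -7934 J.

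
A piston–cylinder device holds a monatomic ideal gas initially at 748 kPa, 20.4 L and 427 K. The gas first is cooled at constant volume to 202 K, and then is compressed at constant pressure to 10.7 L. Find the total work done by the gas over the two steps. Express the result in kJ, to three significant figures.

Step 1 (isochoric): W = 0 (constant volume).
After step 1: P = 353.9 kPa (V unchanged).
Step 2 (isobaric): W = PΔV = (353.9 kPa)(10.7 − 20.4 L) = -3432 J.
W_total = 0 − 3432 = -3432 J.

W_total ≈ -3.43 kJ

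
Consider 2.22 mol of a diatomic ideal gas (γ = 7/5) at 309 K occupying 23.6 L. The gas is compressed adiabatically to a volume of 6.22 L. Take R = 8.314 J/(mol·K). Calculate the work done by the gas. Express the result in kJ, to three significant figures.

W ≈ -10.0 kJ

Adiabatic: TV^(γ−1) = const with γ = 7/5.
T₂ = T₁ (V₁/V₂)^(γ−1) = 309 × (23.6/6.22)^0.4 = 309 × 1.705 = 526.8 K.
W_by = nCᵥ(T₁ − T₂) = (2.22)(20.79)(309 − 526.8) = -10048 J.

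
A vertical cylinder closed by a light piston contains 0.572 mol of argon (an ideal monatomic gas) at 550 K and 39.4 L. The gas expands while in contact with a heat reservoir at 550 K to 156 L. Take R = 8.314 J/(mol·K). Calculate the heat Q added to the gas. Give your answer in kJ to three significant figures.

Q ≈ 3.60 kJ

Isothermal ⇒ ΔU = 0, so Q = W = nRT ln(V₂/V₁).
Q = (0.572)(8.314)(550) ln(156/39.4) = 2616 × 1.376 = 3599 J.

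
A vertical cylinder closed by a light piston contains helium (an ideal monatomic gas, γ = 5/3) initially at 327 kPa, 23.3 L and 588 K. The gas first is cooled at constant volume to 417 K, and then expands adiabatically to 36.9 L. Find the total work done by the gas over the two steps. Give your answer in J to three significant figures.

W_total ≈ 2140 J

Step 1 (isochoric): W = 0 (constant volume).
After step 1: P = 231.9 kPa (V unchanged).
Step 2 (adiabatic): W = (P₁V₁ − P₂V₂)/(γ−1) = (5403 − 3977)/0.667 = 2140 J.
W_total = 0 + 2140 = 2140 J.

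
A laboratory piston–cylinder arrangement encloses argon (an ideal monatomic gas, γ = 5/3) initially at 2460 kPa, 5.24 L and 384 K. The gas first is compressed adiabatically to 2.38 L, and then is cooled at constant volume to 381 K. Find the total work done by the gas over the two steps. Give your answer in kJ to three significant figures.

Step 1 (adiabatic): W = (P₁V₁ − P₂V₂)/(γ−1) = (12890 − 21816)/0.667 = -13388 J.
Step 2 (isochoric): W = 0 (constant volume).
W_total = -13388 + 0 = -13388 J.

W_total ≈ -13.4 kJ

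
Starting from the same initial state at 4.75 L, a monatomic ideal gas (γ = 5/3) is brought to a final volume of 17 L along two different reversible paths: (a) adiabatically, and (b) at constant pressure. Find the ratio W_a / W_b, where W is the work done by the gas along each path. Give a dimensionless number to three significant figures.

W_a / W_b ≈ 0.333

Path (a) adiabatic: W = P₁V₁(1 − (V₁/V₂)^(γ−1))/(γ−1) → W_a/(P₁V₁) = 0.8589.
Path (b) isobaric: W = P₁(V₂ − V₁) → W_b/(P₁V₁) = 2.579.
W_a / W_b = 0.8589 / 2.579 = 0.333.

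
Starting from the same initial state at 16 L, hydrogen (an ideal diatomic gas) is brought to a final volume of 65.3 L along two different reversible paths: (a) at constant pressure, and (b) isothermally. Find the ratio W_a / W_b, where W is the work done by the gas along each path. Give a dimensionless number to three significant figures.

W_a / W_b ≈ 2.19

Path (a) isobaric: W = P₁(V₂ − V₁) → W_a/(P₁V₁) = 3.081.
Path (b) isothermal: W = P₁V₁ ln(V₂/V₁) → W_b/(P₁V₁) = 1.406.
W_a / W_b = 3.081 / 1.406 = 2.191.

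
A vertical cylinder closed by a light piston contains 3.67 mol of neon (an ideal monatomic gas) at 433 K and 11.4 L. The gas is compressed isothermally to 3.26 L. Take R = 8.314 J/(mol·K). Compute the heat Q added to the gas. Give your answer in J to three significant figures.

Isothermal ⇒ ΔU = 0, so Q = W = nRT ln(V₂/V₁).
Q = (3.67)(8.314)(433) ln(3.26/11.4) = 13212 × -1.252 = -16540 J.

Q ≈ -16500 J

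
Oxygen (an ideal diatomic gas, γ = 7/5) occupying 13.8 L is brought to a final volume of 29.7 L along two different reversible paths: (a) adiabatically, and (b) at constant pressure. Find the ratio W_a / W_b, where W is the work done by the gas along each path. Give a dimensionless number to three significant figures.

Path (a) adiabatic: W = P₁V₁(1 − (V₁/V₂)^(γ−1))/(γ−1) → W_a/(P₁V₁) = 0.6601.
Path (b) isobaric: W = P₁(V₂ − V₁) → W_b/(P₁V₁) = 1.152.
W_a / W_b = 0.6601 / 1.152 = 0.5729.

W_a / W_b ≈ 0.573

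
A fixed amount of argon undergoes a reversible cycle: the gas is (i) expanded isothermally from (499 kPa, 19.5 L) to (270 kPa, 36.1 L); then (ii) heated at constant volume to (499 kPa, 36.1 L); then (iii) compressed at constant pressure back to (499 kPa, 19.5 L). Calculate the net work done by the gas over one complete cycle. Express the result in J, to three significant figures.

W_net ≈ -2290 J

Leg (i): W = PᵢVᵢ ln(V_f/Vᵢ) = (9730) ln(36.1/19.5) = 5993 J.
Leg (ii): W = 0.
Leg (iii): W = PΔV = (499)(19.5 − 36.1) = -8283 J.
W_net = 5993 − 8283 = -2291 J.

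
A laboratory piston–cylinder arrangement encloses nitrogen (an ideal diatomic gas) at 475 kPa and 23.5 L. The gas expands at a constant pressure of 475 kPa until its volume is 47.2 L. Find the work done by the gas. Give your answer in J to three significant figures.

Isobaric: W = P ΔV.
W = (475 kPa)(47.2 − 23.5 L) = (475)(23.7) = 11258 J.

W ≈ 11300 J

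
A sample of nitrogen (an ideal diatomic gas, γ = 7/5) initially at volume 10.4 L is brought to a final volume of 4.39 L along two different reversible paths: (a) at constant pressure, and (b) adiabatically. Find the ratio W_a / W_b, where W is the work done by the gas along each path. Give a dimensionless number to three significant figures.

Path (a) isobaric: W = P₁(V₂ − V₁) → W_a/(P₁V₁) = -0.5779.
Path (b) adiabatic: W = P₁V₁(1 − (V₁/V₂)^(γ−1))/(γ−1) → W_b/(P₁V₁) = -1.03.
W_a / W_b = -0.5779 / -1.03 = 0.5611.

W_a / W_b ≈ 0.561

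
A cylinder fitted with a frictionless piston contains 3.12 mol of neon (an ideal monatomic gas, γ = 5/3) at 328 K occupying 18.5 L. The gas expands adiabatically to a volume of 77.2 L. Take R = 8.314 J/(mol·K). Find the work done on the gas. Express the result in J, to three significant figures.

W ≈ -7840 J

Adiabatic: TV^(γ−1) = const with γ = 5/3.
T₂ = T₁ (V₁/V₂)^(γ−1) = 328 × (18.5/77.2)^0.667 = 328 × 0.3858 = 126.5 K.
W_by = nCᵥ(T₁ − T₂) = (3.12)(12.47)(328 − 126.5) = 7839 J.
Work on gas = −W_by = -7839 J.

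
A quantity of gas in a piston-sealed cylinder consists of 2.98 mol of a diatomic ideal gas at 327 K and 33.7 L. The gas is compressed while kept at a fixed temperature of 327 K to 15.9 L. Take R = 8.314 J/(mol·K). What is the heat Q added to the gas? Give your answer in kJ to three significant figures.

Q ≈ -6.09 kJ

Isothermal ⇒ ΔU = 0, so Q = W = nRT ln(V₂/V₁).
Q = (2.98)(8.314)(327) ln(15.9/33.7) = 8102 × -0.7512 = -6086 J.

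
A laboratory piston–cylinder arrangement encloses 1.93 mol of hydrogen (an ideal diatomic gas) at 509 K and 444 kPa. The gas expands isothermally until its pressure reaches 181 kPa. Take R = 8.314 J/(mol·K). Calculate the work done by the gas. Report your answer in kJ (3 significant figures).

W ≈ 7.33 kJ

Isothermal process: W = nRT ln(V₂/V₁) = nRT ln(P₁/P₂).
W = (1.93)(8.314)(509) × ln(444/181)
  = 8167 × ln(2.453) = 8167 × 0.8973
W_by_gas = 7329 J.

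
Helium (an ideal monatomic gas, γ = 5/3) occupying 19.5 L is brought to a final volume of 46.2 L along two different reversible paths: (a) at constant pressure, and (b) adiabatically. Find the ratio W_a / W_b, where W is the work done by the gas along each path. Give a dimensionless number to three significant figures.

Path (a) isobaric: W = P₁(V₂ − V₁) → W_a/(P₁V₁) = 1.369.
Path (b) adiabatic: W = P₁V₁(1 − (V₁/V₂)^(γ−1))/(γ−1) → W_b/(P₁V₁) = 0.656.
W_a / W_b = 1.369 / 0.656 = 2.087.

W_a / W_b ≈ 2.09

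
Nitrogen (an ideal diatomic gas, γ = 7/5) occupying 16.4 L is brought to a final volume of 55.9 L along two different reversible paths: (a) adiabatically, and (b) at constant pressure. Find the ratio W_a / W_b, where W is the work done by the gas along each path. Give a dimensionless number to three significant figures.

Path (a) adiabatic: W = P₁V₁(1 − (V₁/V₂)^(γ−1))/(γ−1) → W_a/(P₁V₁) = 0.9692.
Path (b) isobaric: W = P₁(V₂ − V₁) → W_b/(P₁V₁) = 2.409.
W_a / W_b = 0.9692 / 2.409 = 0.4024.

W_a / W_b ≈ 0.402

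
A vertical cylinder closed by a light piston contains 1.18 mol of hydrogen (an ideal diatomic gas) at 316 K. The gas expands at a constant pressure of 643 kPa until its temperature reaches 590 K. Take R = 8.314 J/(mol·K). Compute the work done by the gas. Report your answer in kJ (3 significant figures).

W ≈ 2.69 kJ

Isobaric: W = P ΔV = nR ΔT.
W = (1.18)(8.314)(590 − 316) = 2688 J.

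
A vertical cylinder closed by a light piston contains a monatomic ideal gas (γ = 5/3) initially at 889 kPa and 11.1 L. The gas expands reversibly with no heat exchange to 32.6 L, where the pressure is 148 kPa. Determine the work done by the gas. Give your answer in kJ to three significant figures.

Adiabatic: W = (P₁V₁ − P₂V₂)/(γ − 1) with γ = 5/3.
P₁V₁ = 9868 J, P₂V₂ = 4825 J.
W = (9868 − 4825) / 0.6667 = 7565 J.

W ≈ 7.56 kJ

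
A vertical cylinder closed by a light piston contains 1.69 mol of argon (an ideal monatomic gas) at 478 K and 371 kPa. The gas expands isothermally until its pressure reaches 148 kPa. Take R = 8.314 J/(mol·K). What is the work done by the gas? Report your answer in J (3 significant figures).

Isothermal process: W = nRT ln(V₂/V₁) = nRT ln(P₁/P₂).
W = (1.69)(8.314)(478) × ln(371/148)
  = 6716 × ln(2.507) = 6716 × 0.919
W_by_gas = 6172 J.

W ≈ 6170 J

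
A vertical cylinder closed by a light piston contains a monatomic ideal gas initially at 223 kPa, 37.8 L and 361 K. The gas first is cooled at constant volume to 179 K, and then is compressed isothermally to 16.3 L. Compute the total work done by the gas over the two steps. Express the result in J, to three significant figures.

Step 1 (isochoric): W = 0 (constant volume).
After step 1: P = 110.6 kPa (V unchanged).
Step 2 (isothermal): W = P₁V₁ ln(V₂/V₁) = (4180) ln(16.3/37.8) = -3516 J.
W_total = 0 − 3516 = -3516 J.

W_total ≈ -3520 J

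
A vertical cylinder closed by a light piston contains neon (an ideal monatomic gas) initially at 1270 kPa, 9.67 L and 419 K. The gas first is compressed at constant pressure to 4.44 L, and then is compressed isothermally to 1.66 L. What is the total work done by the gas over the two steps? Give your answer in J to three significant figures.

Step 1 (isobaric): W = PΔV = (1270 kPa)(4.44 − 9.67 L) = -6642 J.
After step 1: P = 1270 kPa, V = 4.44 L, T = 192.4 K.
Step 2 (isothermal): W = P₁V₁ ln(V₂/V₁) = (5639) ln(1.66/4.44) = -5548 J.
W_total = -6642 − 5548 = -12190 J.

W_total ≈ -12200 J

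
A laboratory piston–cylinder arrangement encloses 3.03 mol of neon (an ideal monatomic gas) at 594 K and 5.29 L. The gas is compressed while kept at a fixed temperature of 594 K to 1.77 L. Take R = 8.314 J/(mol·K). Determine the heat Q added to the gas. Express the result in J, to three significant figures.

Q ≈ -16400 J

Isothermal ⇒ ΔU = 0, so Q = W = nRT ln(V₂/V₁).
Q = (3.03)(8.314)(594) ln(1.77/5.29) = 14964 × -1.095 = -16383 J.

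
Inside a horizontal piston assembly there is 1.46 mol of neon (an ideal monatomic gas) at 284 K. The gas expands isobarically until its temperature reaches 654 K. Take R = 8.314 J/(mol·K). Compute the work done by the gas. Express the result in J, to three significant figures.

W ≈ 4490 J

Isobaric: W = P ΔV = nR ΔT.
W = (1.46)(8.314)(654 − 284) = 4491 J.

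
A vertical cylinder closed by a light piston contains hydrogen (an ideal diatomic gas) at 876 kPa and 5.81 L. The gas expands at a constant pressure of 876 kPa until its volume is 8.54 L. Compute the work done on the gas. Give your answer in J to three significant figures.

W ≈ -2390 J

Isobaric: W = P ΔV.
W = (876 kPa)(8.54 − 5.81 L) = (876)(2.73) = 2391 J.
Work on gas = −W_by = -2391 J.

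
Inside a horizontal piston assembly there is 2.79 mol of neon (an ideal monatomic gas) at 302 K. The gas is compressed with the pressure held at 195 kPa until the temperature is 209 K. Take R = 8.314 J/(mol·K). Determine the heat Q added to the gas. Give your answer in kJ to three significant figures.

Q ≈ -5.39 kJ

Isobaric: W = nRΔT = (2.79)(8.314)(-93) = -2157 J.
ΔU = nCᵥΔT with Cᵥ = 3R/2: ΔU = (2.79)(12.47)(-93) = -3236 J.
Q = ΔU + W = -3236 − 2157 = -5393 J.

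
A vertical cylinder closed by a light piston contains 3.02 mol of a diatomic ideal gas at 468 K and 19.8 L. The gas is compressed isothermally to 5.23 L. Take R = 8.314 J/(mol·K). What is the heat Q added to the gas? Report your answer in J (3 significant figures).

Q ≈ -15600 J

Isothermal ⇒ ΔU = 0, so Q = W = nRT ln(V₂/V₁).
Q = (3.02)(8.314)(468) ln(5.23/19.8) = 11751 × -1.331 = -15643 J.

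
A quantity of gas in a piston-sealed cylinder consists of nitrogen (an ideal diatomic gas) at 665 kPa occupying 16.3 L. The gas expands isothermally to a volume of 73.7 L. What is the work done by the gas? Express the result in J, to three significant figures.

Isothermal: W = nRT ln(V₂/V₁) = P₁V₁ ln(V₂/V₁).
P₁V₁ = (665 kPa)(16.3 L) = 10840 J.
W = 10840 × ln(73.7/16.3) = 10840 × 1.509
W_by_gas = 16355 J.

W ≈ 16400 J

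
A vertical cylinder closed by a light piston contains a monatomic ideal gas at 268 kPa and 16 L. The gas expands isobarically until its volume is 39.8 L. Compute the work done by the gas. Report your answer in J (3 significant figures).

W ≈ 6380 J

Isobaric: W = P ΔV.
W = (268 kPa)(39.8 − 16 L) = (268)(23.8) = 6378 J.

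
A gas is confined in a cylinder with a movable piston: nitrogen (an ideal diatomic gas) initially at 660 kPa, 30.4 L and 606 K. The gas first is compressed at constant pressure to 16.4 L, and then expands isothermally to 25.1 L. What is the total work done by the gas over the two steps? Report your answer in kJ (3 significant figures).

W_total ≈ -4.63 kJ

Step 1 (isobaric): W = PΔV = (660 kPa)(16.4 − 30.4 L) = -9240 J.
After step 1: P = 660 kPa, V = 16.4 L, T = 326.9 K.
Step 2 (isothermal): W = P₁V₁ ln(V₂/V₁) = (10824) ln(25.1/16.4) = 4607 J.
W_total = -9240 + 4607 = -4633 J.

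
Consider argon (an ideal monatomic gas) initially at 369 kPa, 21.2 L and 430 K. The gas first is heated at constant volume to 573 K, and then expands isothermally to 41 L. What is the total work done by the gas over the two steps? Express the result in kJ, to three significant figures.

W_total ≈ 6.88 kJ

Step 1 (isochoric): W = 0 (constant volume).
After step 1: P = 491.7 kPa (V unchanged).
Step 2 (isothermal): W = P₁V₁ ln(V₂/V₁) = (10424) ln(41/21.2) = 6876 J.
W_total = 0 + 6876 = 6876 J.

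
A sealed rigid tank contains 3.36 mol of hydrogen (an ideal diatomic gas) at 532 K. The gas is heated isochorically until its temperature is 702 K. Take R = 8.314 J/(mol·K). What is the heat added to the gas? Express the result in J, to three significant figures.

Constant volume ⇒ W = 0, so Q = ΔU = nCᵥΔT with Cᵥ = 5R/2 = 20.79 J/(mol·K).
ΔU = (3.36)(20.79)(702 − 532) = 11872 J.

Q ≈ 11900 J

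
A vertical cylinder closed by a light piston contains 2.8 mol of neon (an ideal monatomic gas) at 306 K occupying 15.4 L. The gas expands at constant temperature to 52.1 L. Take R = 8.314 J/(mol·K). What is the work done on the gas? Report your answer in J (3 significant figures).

Isothermal: W = nRT ln(V₂/V₁).
W = (2.8)(8.314)(306) × ln(52.1/15.4)
  = 7123 × 1.219
W_by_gas = 8682 J; work on gas = −W_by = -8682 J.

W ≈ -8680 J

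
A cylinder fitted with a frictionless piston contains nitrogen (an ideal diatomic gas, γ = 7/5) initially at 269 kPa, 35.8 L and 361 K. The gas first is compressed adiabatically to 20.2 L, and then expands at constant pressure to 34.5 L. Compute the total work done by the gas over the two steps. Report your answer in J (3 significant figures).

W_total ≈ 2380 J

Step 1 (adiabatic): W = (P₁V₁ − P₂V₂)/(γ−1) = (9630 − 12107)/0.4 = -6193 J.
After step 1: P = 599.4 kPa, V = 20.2 L, T = 453.9 K.
Step 2 (isobaric): W = PΔV = (599.4 kPa)(34.5 − 20.2 L) = 8571 J.
W_total = -6193 + 8571 = 2378 J.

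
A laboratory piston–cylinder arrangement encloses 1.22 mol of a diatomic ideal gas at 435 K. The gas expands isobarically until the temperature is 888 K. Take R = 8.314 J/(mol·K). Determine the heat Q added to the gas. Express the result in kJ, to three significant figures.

Q ≈ 16.1 kJ

Isobaric: W = nRΔT = (1.22)(8.314)(453) = 4595 J.
ΔU = nCᵥΔT with Cᵥ = 5R/2: ΔU = (1.22)(20.79)(453) = 11487 J.
Q = ΔU + W = 11487 + 4595 = 16082 J.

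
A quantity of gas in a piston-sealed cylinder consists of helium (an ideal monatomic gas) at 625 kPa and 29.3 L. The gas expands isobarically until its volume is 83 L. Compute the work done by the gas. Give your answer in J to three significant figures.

W ≈ 33600 J

Isobaric: W = P ΔV.
W = (625 kPa)(83 − 29.3 L) = (625)(53.7) = 33562 J.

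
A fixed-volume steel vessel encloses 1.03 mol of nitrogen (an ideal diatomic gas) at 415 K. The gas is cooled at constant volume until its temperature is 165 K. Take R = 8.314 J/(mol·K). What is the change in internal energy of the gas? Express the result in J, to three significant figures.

ΔU ≈ -5350 J

Constant volume ⇒ W = 0, so Q = ΔU = nCᵥΔT with Cᵥ = 5R/2 = 20.79 J/(mol·K).
ΔU = (1.03)(20.79)(165 − 415) = -5352 J.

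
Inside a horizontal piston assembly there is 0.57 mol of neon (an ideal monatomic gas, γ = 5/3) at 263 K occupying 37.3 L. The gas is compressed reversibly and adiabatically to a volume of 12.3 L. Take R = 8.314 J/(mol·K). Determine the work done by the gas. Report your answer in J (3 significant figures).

W ≈ -2050 J

Adiabatic: TV^(γ−1) = const with γ = 5/3.
T₂ = T₁ (V₁/V₂)^(γ−1) = 263 × (37.3/12.3)^0.667 = 263 × 2.095 = 551 K.
W_by = nCᵥ(T₁ − T₂) = (0.57)(12.47)(263 − 551) = -2047 J.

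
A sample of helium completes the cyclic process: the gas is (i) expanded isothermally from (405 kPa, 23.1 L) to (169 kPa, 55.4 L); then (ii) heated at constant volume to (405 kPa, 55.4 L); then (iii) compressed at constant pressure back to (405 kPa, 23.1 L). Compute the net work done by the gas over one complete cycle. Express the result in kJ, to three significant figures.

Leg (i): W = PᵢVᵢ ln(V_f/Vᵢ) = (9356) ln(55.4/23.1) = 8184 J.
Leg (ii): W = 0.
Leg (iii): W = PΔV = (405)(23.1 − 55.4) = -13081 J.
W_net = 8184 − 13081 = -4898 J.

W_net ≈ -4.90 kJ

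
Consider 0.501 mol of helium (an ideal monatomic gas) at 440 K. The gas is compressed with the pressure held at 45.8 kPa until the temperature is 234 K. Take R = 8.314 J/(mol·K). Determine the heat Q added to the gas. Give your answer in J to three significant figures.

Q ≈ -2150 J

Isobaric: W = nRΔT = (0.501)(8.314)(-206) = -858.1 J.
ΔU = nCᵥΔT with Cᵥ = 3R/2: ΔU = (0.501)(12.47)(-206) = -1287 J.
Q = ΔU + W = -1287 − 858.1 = -2145 J.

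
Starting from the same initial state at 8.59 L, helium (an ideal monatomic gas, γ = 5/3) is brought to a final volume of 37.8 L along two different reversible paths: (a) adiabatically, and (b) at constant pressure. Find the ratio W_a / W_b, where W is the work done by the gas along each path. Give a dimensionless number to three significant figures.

W_a / W_b ≈ 0.277

Path (a) adiabatic: W = P₁V₁(1 − (V₁/V₂)^(γ−1))/(γ−1) → W_a/(P₁V₁) = 0.9414.
Path (b) isobaric: W = P₁(V₂ − V₁) → W_b/(P₁V₁) = 3.4.
W_a / W_b = 0.9414 / 3.4 = 0.2768.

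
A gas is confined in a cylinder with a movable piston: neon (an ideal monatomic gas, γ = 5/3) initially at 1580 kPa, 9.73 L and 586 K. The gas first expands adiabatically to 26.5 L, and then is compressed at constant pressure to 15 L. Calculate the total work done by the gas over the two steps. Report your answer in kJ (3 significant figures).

W_total ≈ 7.82 kJ

Step 1 (adiabatic): W = (P₁V₁ − P₂V₂)/(γ−1) = (15373 − 7883)/0.667 = 11236 J.
After step 1: P = 297.5 kPa, V = 26.5 L, T = 300.5 K.
Step 2 (isobaric): W = PΔV = (297.5 kPa)(15 − 26.5 L) = -3421 J.
W_total = 11236 − 3421 = 7815 J.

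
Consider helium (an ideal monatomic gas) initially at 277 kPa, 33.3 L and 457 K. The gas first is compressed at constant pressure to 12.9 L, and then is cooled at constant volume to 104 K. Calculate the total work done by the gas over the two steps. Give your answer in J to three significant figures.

Step 1 (isobaric): W = PΔV = (277 kPa)(12.9 − 33.3 L) = -5651 J.
Step 2 (isochoric): W = 0 (constant volume).
W_total = -5651 + 0 = -5651 J.

W_total ≈ -5650 J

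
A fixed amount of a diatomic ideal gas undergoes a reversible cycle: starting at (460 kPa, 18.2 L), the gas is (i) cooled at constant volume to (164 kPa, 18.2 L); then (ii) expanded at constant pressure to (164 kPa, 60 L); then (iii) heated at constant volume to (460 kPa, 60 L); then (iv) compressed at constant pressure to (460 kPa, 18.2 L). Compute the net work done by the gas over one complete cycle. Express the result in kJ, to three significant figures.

Constant-volume legs do no work.
W(ii) = (164)(60 − 18.2) = 6855 J; W(iv) = (460)(18.2 − 60) = -19228 J.
W_net = 6855 − 19228 = -12373 J (the counter-clockwise enclosed area).

W_net ≈ -12.4 kJ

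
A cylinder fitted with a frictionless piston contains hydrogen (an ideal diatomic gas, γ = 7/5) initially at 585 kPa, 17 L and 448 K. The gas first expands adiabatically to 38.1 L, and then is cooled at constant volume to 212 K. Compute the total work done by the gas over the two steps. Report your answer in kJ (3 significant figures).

W_total ≈ 6.86 kJ

Step 1 (adiabatic): W = (P₁V₁ − P₂V₂)/(γ−1) = (9945 − 7201)/0.4 = 6859 J.
Step 2 (isochoric): W = 0 (constant volume).
W_total = 6859 + 0 = 6859 J.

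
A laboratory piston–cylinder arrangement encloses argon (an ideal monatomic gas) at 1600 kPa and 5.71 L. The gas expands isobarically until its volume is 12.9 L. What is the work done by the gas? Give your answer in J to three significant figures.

Isobaric: W = P ΔV.
W = (1600 kPa)(12.9 − 5.71 L) = (1600)(7.19) = 11504 J.

W ≈ 11500 J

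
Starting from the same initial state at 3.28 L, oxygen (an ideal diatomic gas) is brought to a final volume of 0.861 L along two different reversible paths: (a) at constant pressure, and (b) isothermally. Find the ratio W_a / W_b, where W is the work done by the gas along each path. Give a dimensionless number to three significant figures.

W_a / W_b ≈ 0.551

Path (a) isobaric: W = P₁(V₂ − V₁) → W_a/(P₁V₁) = -0.7375.
Path (b) isothermal: W = P₁V₁ ln(V₂/V₁) → W_b/(P₁V₁) = -1.338.
W_a / W_b = -0.7375 / -1.338 = 0.5514.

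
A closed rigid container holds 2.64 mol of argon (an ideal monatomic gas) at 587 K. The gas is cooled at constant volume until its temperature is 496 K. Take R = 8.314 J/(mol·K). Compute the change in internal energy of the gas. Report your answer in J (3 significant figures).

ΔU ≈ -3000 J

Constant volume ⇒ W = 0, so Q = ΔU = nCᵥΔT with Cᵥ = 3R/2 = 12.47 J/(mol·K).
ΔU = (2.64)(12.47)(496 − 587) = -2996 J.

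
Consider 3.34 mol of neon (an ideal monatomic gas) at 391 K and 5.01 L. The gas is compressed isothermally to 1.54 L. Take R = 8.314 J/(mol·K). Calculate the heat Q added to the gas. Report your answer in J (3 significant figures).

Isothermal ⇒ ΔU = 0, so Q = W = nRT ln(V₂/V₁).
Q = (3.34)(8.314)(391) ln(1.54/5.01) = 10858 × -1.18 = -12808 J.

Q ≈ -12800 J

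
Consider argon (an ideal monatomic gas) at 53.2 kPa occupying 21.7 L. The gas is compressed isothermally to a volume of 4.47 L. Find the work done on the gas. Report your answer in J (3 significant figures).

W ≈ 1820 J

Isothermal: W = nRT ln(V₂/V₁) = P₁V₁ ln(V₂/V₁).
P₁V₁ = (53.2 kPa)(21.7 L) = 1154 J.
W = 1154 × ln(4.47/21.7) = 1154 × -1.58
W_by_gas = -1824 J; work on gas = −W_by = 1824 J.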